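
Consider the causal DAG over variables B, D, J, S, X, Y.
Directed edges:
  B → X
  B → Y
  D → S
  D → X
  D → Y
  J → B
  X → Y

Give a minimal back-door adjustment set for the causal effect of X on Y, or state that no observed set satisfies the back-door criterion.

X→Y: minimal back-door set {B, D}.

desc(X)\{X}={Y}; candidates ⊆ {B,D,J,S}.
size 0: {}; under {} X still reaches {B,D,J,S,Y} ∋ Y.
size 1: {B}, {D}, {J} …(+1); under {B} X still reaches {D,S,Y} ∋ Y.
{B,D}: X⊥Y given {B,D} in G with X→· removed — back-door holds.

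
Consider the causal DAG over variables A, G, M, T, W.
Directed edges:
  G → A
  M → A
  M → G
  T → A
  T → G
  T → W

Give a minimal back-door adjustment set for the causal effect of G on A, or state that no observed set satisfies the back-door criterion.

G→A: minimal back-door set {M, T}.

desc(G)\{G}={A}; candidates ⊆ {M,T,W}.
size 0: {}; under {} G still reaches {A,M,T,W} ∋ A.
size 1: {M}, {T}, {W}; under {M} G still reaches {A,T,W} ∋ A.
{M,T}: G⊥A given {M,T} in G with G→· removed — back-door holds.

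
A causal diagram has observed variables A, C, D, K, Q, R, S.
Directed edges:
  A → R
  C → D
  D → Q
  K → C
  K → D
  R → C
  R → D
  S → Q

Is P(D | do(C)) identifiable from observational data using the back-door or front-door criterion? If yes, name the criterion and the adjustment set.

P(D|do(C)): backdoor, adjust for {K, R}.

desc(C)\{C}={D,Q}; candidates ⊆ {A,K,R,S}.
size 0: {}; under {} C still reaches {A,D,K,Q,R} ∋ D.
size 1: {A}, {K}, {R} …(+1); under {A} C still reaches {D,K,Q,R} ∋ D.
{K,R}: C⊥D given {K,R} in G with C→· removed — back-door holds.
P(D|do(C)) = Σ_{K,R} P(D|C,K,R)·P(K,R).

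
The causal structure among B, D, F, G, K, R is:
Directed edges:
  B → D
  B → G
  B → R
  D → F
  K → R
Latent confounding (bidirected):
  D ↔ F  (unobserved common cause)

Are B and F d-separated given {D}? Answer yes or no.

Bayes-Ball from B | {D} reaches {F,G,R}.
F ∈ reach(B|{D}) ⇒ B ⊥̸ F | {D}.

No — B and F are d-connected given {D}.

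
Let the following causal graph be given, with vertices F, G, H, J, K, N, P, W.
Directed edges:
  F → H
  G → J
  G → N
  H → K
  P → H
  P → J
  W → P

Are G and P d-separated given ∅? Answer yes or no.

Yes — G ⊥ P | ∅.

Bayes-Ball from G | ∅ reaches {J,N}.
P ∉ reach(G|∅) ⇒ G ⊥ P | ∅.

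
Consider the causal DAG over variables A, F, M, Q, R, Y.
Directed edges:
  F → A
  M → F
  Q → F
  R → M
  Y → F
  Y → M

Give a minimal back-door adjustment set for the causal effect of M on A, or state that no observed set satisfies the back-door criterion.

M→A: minimal back-door set {Y}.

desc(M)\{M}={A,F}; candidates ⊆ {Q,R,Y}.
size 0: {}; under {} M still reaches {A,F,R,Y} ∋ A.
{Y}: M⊥A given {Y} in G with M→· removed — back-door holds.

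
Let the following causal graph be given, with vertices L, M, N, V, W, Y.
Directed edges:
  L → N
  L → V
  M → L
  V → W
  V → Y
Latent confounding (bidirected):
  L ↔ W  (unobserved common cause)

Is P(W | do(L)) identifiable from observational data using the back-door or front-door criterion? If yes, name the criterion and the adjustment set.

P(W|do(L)): frontdoor, adjust for {V}.

desc(L)\{L}={N,V,W,Y}; candidates ⊆ {M}.
L↔W: latent back-door arc(s) into L.
size 0: {}; under {} L still reaches {M,W} ∋ W.
size 1: {M}; under {M} L still reaches {W} ∋ W.
L↔W cannot be blocked by any observed set — no back-door set.
{V}: (i) intercepts every directed L→W path; (ii) no back-door L→{V}; (iii) {L} blocks every back-door {V}→W. Front-door holds.
P(W|do(L)) = Σ_{V} P(V|L) Σ_{L'} P(W|V,L')P(L').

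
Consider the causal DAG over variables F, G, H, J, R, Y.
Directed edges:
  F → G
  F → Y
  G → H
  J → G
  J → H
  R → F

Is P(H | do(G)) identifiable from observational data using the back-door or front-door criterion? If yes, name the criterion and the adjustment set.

desc(G)\{G}={H}; candidates ⊆ {F,J,R,Y}.
size 0: {}; under {} G still reaches {F,H,J,R,Y} ∋ H.
{J}: G⊥H given {J} in G with G→· removed — back-door holds.
P(H|do(G)) = Σ_{J} P(H|G,J)·P(J).

P(H|do(G)): backdoor, adjust for {J}.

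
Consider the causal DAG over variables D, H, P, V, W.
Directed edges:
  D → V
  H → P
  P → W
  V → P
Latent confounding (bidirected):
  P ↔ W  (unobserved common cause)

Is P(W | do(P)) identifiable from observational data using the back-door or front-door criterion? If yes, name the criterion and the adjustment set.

P(W|do(P)): not identifiable (no BD/FD set).

desc(P)\{P}={W}; candidates ⊆ {D,H,V}.
P↔W: latent back-door arc(s) into P.
size 0: {}; under {} P still reaches {D,H,V,W} ∋ W.
size 1: {D}, {H}, {V}; under {D} P still reaches {H,V,W} ∋ W.
size 2: {D,H}, {D,V}, {H,V}; under {D,H} P still reaches {V,W} ∋ W.
P↔W cannot be blocked by any observed set — no back-door set.
No mediator lies on a directed P→…→W path.
Neither criterion identifies P(W|do(P)) in this graph.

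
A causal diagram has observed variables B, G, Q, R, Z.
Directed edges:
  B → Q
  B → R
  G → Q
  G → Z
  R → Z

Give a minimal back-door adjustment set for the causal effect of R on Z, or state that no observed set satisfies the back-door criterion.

desc(R)\{R}={Z}; candidates ⊆ {B,G,Q}.
∅: R⊥Z given ∅ in G with R→· removed — back-door holds.

R→Z: minimal back-door set ∅.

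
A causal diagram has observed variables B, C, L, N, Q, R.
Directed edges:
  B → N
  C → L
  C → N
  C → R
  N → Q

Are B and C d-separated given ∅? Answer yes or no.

Bayes-Ball from B | ∅ reaches {N,Q}.
C ∉ reach(B|∅) ⇒ B ⊥ C | ∅.

Yes — B ⊥ C | ∅.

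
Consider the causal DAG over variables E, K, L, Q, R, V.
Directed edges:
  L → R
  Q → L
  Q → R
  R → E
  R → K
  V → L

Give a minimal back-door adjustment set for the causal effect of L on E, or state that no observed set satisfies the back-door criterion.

desc(L)\{L}={E,K,R}; candidates ⊆ {Q,V}.
size 0: {}; under {} L still reaches {E,K,Q,R,V} ∋ E.
{Q}: L⊥E given {Q} in G with L→· removed — back-door holds.

L→E: minimal back-door set {Q}.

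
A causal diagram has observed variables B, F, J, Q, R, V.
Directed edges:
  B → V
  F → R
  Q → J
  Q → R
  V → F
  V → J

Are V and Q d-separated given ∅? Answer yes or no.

Bayes-Ball from V | ∅ reaches {B,F,J,R}.
Q ∉ reach(V|∅) ⇒ V ⊥ Q | ∅.

Yes — V ⊥ Q | ∅.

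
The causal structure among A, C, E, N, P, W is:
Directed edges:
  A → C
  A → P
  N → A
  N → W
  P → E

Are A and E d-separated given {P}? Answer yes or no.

Bayes-Ball from A | {P} reaches {C,N,W}.
E ∉ reach(A|{P}) ⇒ A ⊥ E | {P}.

Yes — A ⊥ E | {P}.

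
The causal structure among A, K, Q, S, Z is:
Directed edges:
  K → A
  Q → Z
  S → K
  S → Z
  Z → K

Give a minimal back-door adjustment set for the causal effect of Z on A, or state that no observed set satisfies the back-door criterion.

Z→A: minimal back-door set {S}.

desc(Z)\{Z}={A,K}; candidates ⊆ {Q,S}.
size 0: {}; under {} Z still reaches {A,K,Q,S} ∋ A.
{S}: Z⊥A given {S} in G with Z→· removed — back-door holds.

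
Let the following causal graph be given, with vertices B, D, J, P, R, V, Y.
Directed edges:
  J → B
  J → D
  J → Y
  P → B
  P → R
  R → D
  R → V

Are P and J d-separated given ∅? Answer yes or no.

Yes — P ⊥ J | ∅.

Bayes-Ball from P | ∅ reaches {B,D,R,V}.
J ∉ reach(P|∅) ⇒ P ⊥ J | ∅.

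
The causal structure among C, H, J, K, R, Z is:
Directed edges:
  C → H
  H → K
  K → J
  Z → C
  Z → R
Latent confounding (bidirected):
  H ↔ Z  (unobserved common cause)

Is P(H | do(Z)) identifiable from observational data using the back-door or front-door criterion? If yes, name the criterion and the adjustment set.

P(H|do(Z)): frontdoor, adjust for {C}.

desc(Z)\{Z}={C,H,J,K,R}; candidates ⊆ {—}.
Z↔H: latent back-door arc(s) into Z.
size 0: {}; under {} Z still reaches {H,J,K} ∋ H.
Z↔H cannot be blocked by any observed set — no back-door set.
{C}: (i) intercepts every directed Z→H path; (ii) no back-door Z→{C}; (iii) {Z} blocks every back-door {C}→H. Front-door holds.
P(H|do(Z)) = Σ_{C} P(C|Z) Σ_{Z'} P(H|C,Z')P(Z').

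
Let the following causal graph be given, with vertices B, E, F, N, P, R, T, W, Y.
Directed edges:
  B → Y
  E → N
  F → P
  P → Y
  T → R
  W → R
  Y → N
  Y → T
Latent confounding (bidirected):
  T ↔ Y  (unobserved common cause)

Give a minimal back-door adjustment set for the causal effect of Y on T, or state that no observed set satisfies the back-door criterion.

desc(Y)\{Y}={N,R,T}; candidates ⊆ {B,E,F,P,W}.
Y↔T: latent back-door arc(s) into Y.
size 0: {}; under {} Y still reaches {B,F,P,R,T} ∋ T.
size 1: {B}, {E}, {F} …(+2); under {B} Y still reaches {F,P,R,T} ∋ T.
size 2: {B,E}, {B,F}, {B,P} …(+7); under {B,E} Y still reaches {F,P,R,T} ∋ T.
Y↔T cannot be blocked by any observed set — no back-door set.

Y→T: no observed back-door set.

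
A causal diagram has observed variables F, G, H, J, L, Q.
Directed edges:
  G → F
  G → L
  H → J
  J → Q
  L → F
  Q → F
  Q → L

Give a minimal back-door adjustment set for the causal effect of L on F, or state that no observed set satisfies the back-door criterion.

desc(L)\{L}={F}; candidates ⊆ {G,H,J,Q}.
size 0: {}; under {} L still reaches {F,G,H,J,Q} ∋ F.
size 1: {G}, {H}, {J} …(+1); under {G} L still reaches {F,H,J,Q} ∋ F.
{G,Q}: L⊥F given {G,Q} in G with L→· removed — back-door holds.

L→F: minimal back-door set {G, Q}.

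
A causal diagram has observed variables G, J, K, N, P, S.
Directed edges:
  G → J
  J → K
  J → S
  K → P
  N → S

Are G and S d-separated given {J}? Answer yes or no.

Bayes-Ball from G | {J} reaches ∅.
S ∉ reach(G|{J}) ⇒ G ⊥ S | {J}.

Yes — G ⊥ S | {J}.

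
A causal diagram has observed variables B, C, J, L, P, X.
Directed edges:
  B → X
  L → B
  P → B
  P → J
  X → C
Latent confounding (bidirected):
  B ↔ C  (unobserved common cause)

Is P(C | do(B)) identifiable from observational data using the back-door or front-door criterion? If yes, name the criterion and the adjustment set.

desc(B)\{B}={C,X}; candidates ⊆ {J,L,P}.
B↔C: latent back-door arc(s) into B.
size 0: {}; under {} B still reaches {C,J,L,P} ∋ C.
size 1: {J}, {L}, {P}; under {J} B still reaches {C,L,P} ∋ C.
size 2: {J,L}, {J,P}, {L,P}; under {J,L} B still reaches {C,P} ∋ C.
B↔C cannot be blocked by any observed set — no back-door set.
{X}: (i) intercepts every directed B→C path; (ii) no back-door B→{X}; (iii) {B} blocks every back-door {X}→C. Front-door holds.
P(C|do(B)) = Σ_{X} P(X|B) Σ_{B'} P(C|X,B')P(B').

P(C|do(B)): frontdoor, adjust for {X}.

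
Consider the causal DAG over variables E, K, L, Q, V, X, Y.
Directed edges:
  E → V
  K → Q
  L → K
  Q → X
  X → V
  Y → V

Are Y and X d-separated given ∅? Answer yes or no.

Bayes-Ball from Y | ∅ reaches {V}.
X ∉ reach(Y|∅) ⇒ Y ⊥ X | ∅.

Yes — Y ⊥ X | ∅.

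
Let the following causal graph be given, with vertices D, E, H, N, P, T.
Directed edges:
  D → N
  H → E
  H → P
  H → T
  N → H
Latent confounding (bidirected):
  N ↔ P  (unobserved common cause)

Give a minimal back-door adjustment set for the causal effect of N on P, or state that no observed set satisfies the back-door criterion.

desc(N)\{N}={E,H,P,T}; candidates ⊆ {D}.
N↔P: latent back-door arc(s) into N.
size 0: {}; under {} N still reaches {D,P} ∋ P.
size 1: {D}; under {D} N still reaches {P} ∋ P.
N↔P cannot be blocked by any observed set — no back-door set.

N→P: no observed back-door set.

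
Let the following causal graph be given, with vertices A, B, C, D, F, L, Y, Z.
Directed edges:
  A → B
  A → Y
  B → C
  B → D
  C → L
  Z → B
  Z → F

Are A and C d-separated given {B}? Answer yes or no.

Yes — A ⊥ C | {B}.

Bayes-Ball from A | {B} reaches {F,Y,Z}.
C ∉ reach(A|{B}) ⇒ A ⊥ C | {B}.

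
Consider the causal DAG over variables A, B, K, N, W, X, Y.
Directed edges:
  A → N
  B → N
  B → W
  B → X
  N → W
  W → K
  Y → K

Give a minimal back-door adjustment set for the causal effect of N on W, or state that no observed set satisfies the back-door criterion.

N→W: minimal back-door set {B}.

desc(N)\{N}={K,W}; candidates ⊆ {A,B,X,Y}.
size 0: {}; under {} N still reaches {A,B,K,W,X} ∋ W.
{B}: N⊥W given {B} in G with N→· removed — back-door holds.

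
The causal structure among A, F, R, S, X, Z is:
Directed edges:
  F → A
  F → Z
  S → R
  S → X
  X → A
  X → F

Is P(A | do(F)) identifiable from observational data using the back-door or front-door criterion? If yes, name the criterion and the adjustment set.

P(A|do(F)): backdoor, adjust for {X}.

desc(F)\{F}={A,Z}; candidates ⊆ {R,S,X}.
size 0: {}; under {} F still reaches {A,R,S,X} ∋ A.
{X}: F⊥A given {X} in G with F→· removed — back-door holds.
P(A|do(F)) = Σ_{X} P(A|F,X)·P(X).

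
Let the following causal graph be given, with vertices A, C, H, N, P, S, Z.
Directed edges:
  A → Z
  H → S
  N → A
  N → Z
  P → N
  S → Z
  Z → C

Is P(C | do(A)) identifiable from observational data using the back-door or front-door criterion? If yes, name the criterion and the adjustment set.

desc(A)\{A}={C,Z}; candidates ⊆ {H,N,P,S}.
size 0: {}; under {} A still reaches {C,N,P,Z} ∋ C.
{N}: A⊥C given {N} in G with A→· removed — back-door holds.
P(C|do(A)) = Σ_{N} P(C|A,N)·P(N).

P(C|do(A)): backdoor, adjust for {N}.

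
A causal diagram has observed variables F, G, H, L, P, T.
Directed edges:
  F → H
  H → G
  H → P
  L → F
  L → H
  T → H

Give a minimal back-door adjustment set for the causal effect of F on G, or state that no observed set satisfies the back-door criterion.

F→G: minimal back-door set {L}.

desc(F)\{F}={G,H,P}; candidates ⊆ {L,T}.
size 0: {}; under {} F still reaches {G,H,L,P} ∋ G.
{L}: F⊥G given {L} in G with F→· removed — back-door holds.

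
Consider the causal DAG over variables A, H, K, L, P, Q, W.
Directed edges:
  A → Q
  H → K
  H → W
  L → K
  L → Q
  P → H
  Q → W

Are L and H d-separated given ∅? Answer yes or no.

Yes — L ⊥ H | ∅.

Bayes-Ball from L | ∅ reaches {K,Q,W}.
H ∉ reach(L|∅) ⇒ L ⊥ H | ∅.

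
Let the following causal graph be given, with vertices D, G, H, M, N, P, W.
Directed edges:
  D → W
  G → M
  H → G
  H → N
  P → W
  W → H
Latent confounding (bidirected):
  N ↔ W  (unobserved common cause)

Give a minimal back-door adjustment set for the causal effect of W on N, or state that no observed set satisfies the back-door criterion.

desc(W)\{W}={G,H,M,N}; candidates ⊆ {D,P}.
W↔N: latent back-door arc(s) into W.
size 0: {}; under {} W still reaches {D,N,P} ∋ N.
size 1: {D}, {P}; under {D} W still reaches {N,P} ∋ N.
size 2: {D,P}; under {D,P} W still reaches {N} ∋ N.
W↔N cannot be blocked by any observed set — no back-door set.

W→N: no observed back-door set.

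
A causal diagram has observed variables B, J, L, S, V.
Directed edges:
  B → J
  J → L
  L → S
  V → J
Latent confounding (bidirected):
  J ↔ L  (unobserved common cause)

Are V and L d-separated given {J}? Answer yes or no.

Bayes-Ball from V | {J} reaches {B,L,S}.
L ∈ reach(V|{J}) ⇒ V ⊥̸ L | {J}.

No — V and L are d-connected given {J}.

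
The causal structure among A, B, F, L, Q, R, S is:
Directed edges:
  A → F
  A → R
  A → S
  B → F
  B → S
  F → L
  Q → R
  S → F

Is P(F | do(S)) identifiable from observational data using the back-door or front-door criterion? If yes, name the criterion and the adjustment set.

desc(S)\{S}={F,L}; candidates ⊆ {A,B,Q,R}.
size 0: {}; under {} S still reaches {A,B,F,L,R} ∋ F.
size 1: {A}, {B}, {Q} …(+1); under {A} S still reaches {B,F,L} ∋ F.
{A,B}: S⊥F given {A,B} in G with S→· removed — back-door holds.
P(F|do(S)) = Σ_{A,B} P(F|S,A,B)·P(A,B).

P(F|do(S)): backdoor, adjust for {A, B}.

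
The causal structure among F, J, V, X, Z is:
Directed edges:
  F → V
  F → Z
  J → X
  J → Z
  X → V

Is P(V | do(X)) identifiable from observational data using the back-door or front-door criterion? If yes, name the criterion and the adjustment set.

desc(X)\{X}={V}; candidates ⊆ {F,J,Z}.
∅: X⊥V given ∅ in G with X→· removed — back-door holds.
P(V|do(X)) = P(V|X) — no adjustment needed.

P(V|do(X)): backdoor, adjust for ∅.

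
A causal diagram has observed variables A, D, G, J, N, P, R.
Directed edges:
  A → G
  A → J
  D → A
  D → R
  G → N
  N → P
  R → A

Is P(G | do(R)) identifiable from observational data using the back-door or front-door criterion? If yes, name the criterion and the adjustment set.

desc(R)\{R}={A,G,J,N,P}; candidates ⊆ {D}.
size 0: {}; under {} R still reaches {A,D,G,J,N,P} ∋ G.
{D}: R⊥G given {D} in G with R→· removed — back-door holds.
P(G|do(R)) = Σ_{D} P(G|R,D)·P(D).

P(G|do(R)): backdoor, adjust for {D}.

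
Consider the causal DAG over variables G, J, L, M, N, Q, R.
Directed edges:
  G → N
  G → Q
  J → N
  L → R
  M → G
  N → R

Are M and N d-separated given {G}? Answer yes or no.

Bayes-Ball from M | {G} reaches ∅.
N ∉ reach(M|{G}) ⇒ M ⊥ N | {G}.

Yes — M ⊥ N | {G}.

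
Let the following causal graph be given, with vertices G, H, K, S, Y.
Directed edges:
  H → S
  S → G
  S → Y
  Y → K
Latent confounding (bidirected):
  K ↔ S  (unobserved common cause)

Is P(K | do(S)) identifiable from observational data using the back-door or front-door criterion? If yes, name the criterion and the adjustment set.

desc(S)\{S}={G,K,Y}; candidates ⊆ {H}.
S↔K: latent back-door arc(s) into S.
size 0: {}; under {} S still reaches {H,K} ∋ K.
size 1: {H}; under {H} S still reaches {K} ∋ K.
S↔K cannot be blocked by any observed set — no back-door set.
{Y}: (i) intercepts every directed S→K path; (ii) no back-door S→{Y}; (iii) {S} blocks every back-door {Y}→K. Front-door holds.
P(K|do(S)) = Σ_{Y} P(Y|S) Σ_{S'} P(K|Y,S')P(S').

P(K|do(S)): frontdoor, adjust for {Y}.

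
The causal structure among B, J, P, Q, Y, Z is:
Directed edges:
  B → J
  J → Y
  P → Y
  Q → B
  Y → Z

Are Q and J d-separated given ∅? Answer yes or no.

No — Q and J are d-connected given ∅.

Bayes-Ball from Q | ∅ reaches {B,J,Y,Z}.
J ∈ reach(Q|∅) ⇒ Q ⊥̸ J | ∅.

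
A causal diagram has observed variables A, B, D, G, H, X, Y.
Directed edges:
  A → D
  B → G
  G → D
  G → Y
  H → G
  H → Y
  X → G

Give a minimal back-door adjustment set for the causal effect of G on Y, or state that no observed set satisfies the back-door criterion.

G→Y: minimal back-door set {H}.

desc(G)\{G}={D,Y}; candidates ⊆ {A,B,H,X}.
size 0: {}; under {} G still reaches {B,H,X,Y} ∋ Y.
{H}: G⊥Y given {H} in G with G→· removed — back-door holds.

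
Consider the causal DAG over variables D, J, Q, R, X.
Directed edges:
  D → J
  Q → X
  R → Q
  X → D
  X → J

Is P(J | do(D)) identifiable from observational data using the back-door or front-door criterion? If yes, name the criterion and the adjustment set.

desc(D)\{D}={J}; candidates ⊆ {Q,R,X}.
size 0: {}; under {} D still reaches {J,Q,R,X} ∋ J.
{X}: D⊥J given {X} in G with D→· removed — back-door holds.
P(J|do(D)) = Σ_{X} P(J|D,X)·P(X).

P(J|do(D)): backdoor, adjust for {X}.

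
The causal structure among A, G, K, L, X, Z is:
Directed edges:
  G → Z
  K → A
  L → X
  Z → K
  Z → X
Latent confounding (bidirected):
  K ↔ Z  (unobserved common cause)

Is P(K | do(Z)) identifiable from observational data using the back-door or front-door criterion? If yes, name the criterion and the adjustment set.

desc(Z)\{Z}={A,K,X}; candidates ⊆ {G,L}.
Z↔K: latent back-door arc(s) into Z.
size 0: {}; under {} Z still reaches {A,G,K} ∋ K.
size 1: {G}, {L}; under {G} Z still reaches {A,K} ∋ K.
size 2: {G,L}; under {G,L} Z still reaches {A,K} ∋ K.
Z↔K cannot be blocked by any observed set — no back-door set.
No mediator lies on a directed Z→…→K path.
Neither criterion identifies P(K|do(Z)) in this graph.

P(K|do(Z)): not identifiable (no BD/FD set).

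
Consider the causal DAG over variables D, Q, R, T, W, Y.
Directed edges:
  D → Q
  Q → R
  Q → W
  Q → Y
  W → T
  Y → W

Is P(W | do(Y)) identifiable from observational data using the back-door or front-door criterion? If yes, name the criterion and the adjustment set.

desc(Y)\{Y}={T,W}; candidates ⊆ {D,Q,R}.
size 0: {}; under {} Y still reaches {D,Q,R,T,W} ∋ W.
{Q}: Y⊥W given {Q} in G with Y→· removed — back-door holds.
P(W|do(Y)) = Σ_{Q} P(W|Y,Q)·P(Q).

P(W|do(Y)): backdoor, adjust for {Q}.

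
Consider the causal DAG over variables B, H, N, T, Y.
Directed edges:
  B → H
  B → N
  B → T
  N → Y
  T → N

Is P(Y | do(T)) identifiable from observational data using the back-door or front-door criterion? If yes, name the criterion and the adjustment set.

desc(T)\{T}={N,Y}; candidates ⊆ {B,H}.
size 0: {}; under {} T still reaches {B,H,N,Y} ∋ Y.
{B}: T⊥Y given {B} in G with T→· removed — back-door holds.
P(Y|do(T)) = Σ_{B} P(Y|T,B)·P(B).

P(Y|do(T)): backdoor, adjust for {B}.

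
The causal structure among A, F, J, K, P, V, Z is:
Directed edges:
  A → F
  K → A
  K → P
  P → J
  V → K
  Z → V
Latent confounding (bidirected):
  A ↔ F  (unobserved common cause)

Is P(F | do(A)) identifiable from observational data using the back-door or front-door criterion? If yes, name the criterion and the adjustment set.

P(F|do(A)): not identifiable (no BD/FD set).

desc(A)\{A}={F}; candidates ⊆ {J,K,P,V,Z}.
A↔F: latent back-door arc(s) into A.
size 0: {}; under {} A still reaches {F,J,K,P,V,Z} ∋ F.
size 1: {J}, {K}, {P} …(+2); under {J} A still reaches {F,K,P,V,Z} ∋ F.
size 2: {J,K}, {J,P}, {J,V} …(+7); under {J,K} A still reaches {F} ∋ F.
A↔F cannot be blocked by any observed set — no back-door set.
No mediator lies on a directed A→…→F path.
Neither criterion identifies P(F|do(A)) in this graph.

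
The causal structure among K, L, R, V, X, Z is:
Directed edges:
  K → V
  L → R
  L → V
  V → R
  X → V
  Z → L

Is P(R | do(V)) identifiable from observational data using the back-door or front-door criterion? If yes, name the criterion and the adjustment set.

P(R|do(V)): backdoor, adjust for {L}.

desc(V)\{V}={R}; candidates ⊆ {K,L,X,Z}.
size 0: {}; under {} V still reaches {K,L,R,X,Z} ∋ R.
{L}: V⊥R given {L} in G with V→· removed — back-door holds.
P(R|do(V)) = Σ_{L} P(R|V,L)·P(L).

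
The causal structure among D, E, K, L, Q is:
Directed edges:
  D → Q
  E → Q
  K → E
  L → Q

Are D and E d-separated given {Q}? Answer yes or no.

Bayes-Ball from D | {Q} reaches {E,K,L}.
E ∈ reach(D|{Q}) ⇒ D ⊥̸ E | {Q}.

No — D and E are d-connected given {Q}.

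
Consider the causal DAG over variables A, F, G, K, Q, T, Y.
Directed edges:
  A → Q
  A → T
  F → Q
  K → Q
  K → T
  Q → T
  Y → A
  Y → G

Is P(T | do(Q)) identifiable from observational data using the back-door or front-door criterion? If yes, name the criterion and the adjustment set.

P(T|do(Q)): backdoor, adjust for {A, K}.

desc(Q)\{Q}={T}; candidates ⊆ {A,F,G,K,Y}.
size 0: {}; under {} Q still reaches {A,F,G,K,T,Y} ∋ T.
size 1: {A}, {F}, {G} …(+2); under {A} Q still reaches {F,K,T} ∋ T.
{A,K}: Q⊥T given {A,K} in G with Q→· removed — back-door holds.
P(T|do(Q)) = Σ_{A,K} P(T|Q,A,K)·P(A,K).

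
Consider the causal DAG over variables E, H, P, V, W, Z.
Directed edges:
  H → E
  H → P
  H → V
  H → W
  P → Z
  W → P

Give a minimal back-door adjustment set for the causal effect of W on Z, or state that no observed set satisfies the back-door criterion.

W→Z: minimal back-door set {H}.

desc(W)\{W}={P,Z}; candidates ⊆ {E,H,V}.
size 0: {}; under {} W still reaches {E,H,P,V,Z} ∋ Z.
{H}: W⊥Z given {H} in G with W→· removed — back-door holds.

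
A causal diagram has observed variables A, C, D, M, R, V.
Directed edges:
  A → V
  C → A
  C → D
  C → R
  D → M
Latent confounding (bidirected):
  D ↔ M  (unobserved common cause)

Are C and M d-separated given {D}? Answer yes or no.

Bayes-Ball from C | {D} reaches {A,M,R,V}.
M ∈ reach(C|{D}) ⇒ C ⊥̸ M | {D}.

No — C and M are d-connected given {D}.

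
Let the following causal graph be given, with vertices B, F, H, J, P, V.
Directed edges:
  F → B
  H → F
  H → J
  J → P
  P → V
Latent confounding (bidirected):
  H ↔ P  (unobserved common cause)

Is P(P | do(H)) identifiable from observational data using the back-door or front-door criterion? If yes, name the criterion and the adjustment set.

desc(H)\{H}={B,F,J,P,V}; candidates ⊆ {—}.
H↔P: latent back-door arc(s) into H.
size 0: {}; under {} H still reaches {P,V} ∋ P.
H↔P cannot be blocked by any observed set — no back-door set.
{J}: (i) intercepts every directed H→P path; (ii) no back-door H→{J}; (iii) {H} blocks every back-door {J}→P. Front-door holds.
P(P|do(H)) = Σ_{J} P(J|H) Σ_{H'} P(P|J,H')P(H').

P(P|do(H)): frontdoor, adjust for {J}.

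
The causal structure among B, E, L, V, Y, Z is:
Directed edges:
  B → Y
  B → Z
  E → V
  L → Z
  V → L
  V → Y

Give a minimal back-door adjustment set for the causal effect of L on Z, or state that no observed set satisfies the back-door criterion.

L→Z: minimal back-door set ∅.

desc(L)\{L}={Z}; candidates ⊆ {B,E,V,Y}.
∅: L⊥Z given ∅ in G with L→· removed — back-door holds.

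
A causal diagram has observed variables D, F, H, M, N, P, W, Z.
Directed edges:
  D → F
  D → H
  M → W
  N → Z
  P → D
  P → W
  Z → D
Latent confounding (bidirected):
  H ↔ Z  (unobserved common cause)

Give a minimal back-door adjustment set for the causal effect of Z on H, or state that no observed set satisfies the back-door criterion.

Z→H: no observed back-door set.

desc(Z)\{Z}={D,F,H}; candidates ⊆ {M,N,P,W}.
Z↔H: latent back-door arc(s) into Z.
size 0: {}; under {} Z still reaches {H,N} ∋ H.
size 1: {M}, {N}, {P} …(+1); under {M} Z still reaches {H,N} ∋ H.
size 2: {M,N}, {M,P}, {M,W} …(+3); under {M,N} Z still reaches {H} ∋ H.
Z↔H cannot be blocked by any observed set — no back-door set.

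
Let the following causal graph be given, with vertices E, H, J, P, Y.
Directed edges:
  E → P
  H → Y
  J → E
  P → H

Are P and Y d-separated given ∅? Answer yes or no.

No — P and Y are d-connected given ∅.

Bayes-Ball from P | ∅ reaches {E,H,J,Y}.
Y ∈ reach(P|∅) ⇒ P ⊥̸ Y | ∅.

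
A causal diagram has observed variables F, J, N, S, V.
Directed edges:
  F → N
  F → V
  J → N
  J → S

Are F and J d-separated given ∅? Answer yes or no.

Bayes-Ball from F | ∅ reaches {N,V}.
J ∉ reach(F|∅) ⇒ F ⊥ J | ∅.

Yes — F ⊥ J | ∅.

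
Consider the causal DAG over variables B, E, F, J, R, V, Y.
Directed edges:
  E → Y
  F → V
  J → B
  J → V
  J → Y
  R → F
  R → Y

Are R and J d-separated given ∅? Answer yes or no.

Bayes-Ball from R | ∅ reaches {F,V,Y}.
J ∉ reach(R|∅) ⇒ R ⊥ J | ∅.

Yes — R ⊥ J | ∅.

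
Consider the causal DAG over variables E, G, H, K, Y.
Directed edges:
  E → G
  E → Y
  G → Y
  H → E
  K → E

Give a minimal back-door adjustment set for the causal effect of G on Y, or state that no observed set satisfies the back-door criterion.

desc(G)\{G}={Y}; candidates ⊆ {E,H,K}.
size 0: {}; under {} G still reaches {E,H,K,Y} ∋ Y.
{E}: G⊥Y given {E} in G with G→· removed — back-door holds.

G→Y: minimal back-door set {E}.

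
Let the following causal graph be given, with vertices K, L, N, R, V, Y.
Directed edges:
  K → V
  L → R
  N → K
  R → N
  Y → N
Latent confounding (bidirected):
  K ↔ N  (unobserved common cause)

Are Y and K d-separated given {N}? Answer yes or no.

No — Y and K are d-connected given {N}.

Bayes-Ball from Y | {N} reaches {K,L,R,V}.
K ∈ reach(Y|{N}) ⇒ Y ⊥̸ K | {N}.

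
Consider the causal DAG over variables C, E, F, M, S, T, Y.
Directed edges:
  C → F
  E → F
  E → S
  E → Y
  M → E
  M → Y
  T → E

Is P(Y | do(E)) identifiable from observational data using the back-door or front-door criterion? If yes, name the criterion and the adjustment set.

desc(E)\{E}={F,S,Y}; candidates ⊆ {C,M,T}.
size 0: {}; under {} E still reaches {M,T,Y} ∋ Y.
{M}: E⊥Y given {M} in G with E→· removed — back-door holds.
P(Y|do(E)) = Σ_{M} P(Y|E,M)·P(M).

P(Y|do(E)): backdoor, adjust for {M}.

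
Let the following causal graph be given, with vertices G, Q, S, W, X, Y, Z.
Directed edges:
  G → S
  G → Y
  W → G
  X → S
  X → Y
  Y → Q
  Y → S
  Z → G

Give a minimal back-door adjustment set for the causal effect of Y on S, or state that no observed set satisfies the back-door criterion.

Y→S: minimal back-door set {G, X}.

desc(Y)\{Y}={Q,S}; candidates ⊆ {G,W,X,Z}.
size 0: {}; under {} Y still reaches {G,S,W,X,Z} ∋ S.
size 1: {G}, {W}, {X} …(+1); under {G} Y still reaches {S,X} ∋ S.
{G,X}: Y⊥S given {G,X} in G with Y→· removed — back-door holds.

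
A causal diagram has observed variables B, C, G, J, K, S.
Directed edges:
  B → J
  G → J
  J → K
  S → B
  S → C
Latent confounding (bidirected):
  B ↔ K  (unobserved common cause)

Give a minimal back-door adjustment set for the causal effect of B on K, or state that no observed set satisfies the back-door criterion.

desc(B)\{B}={J,K}; candidates ⊆ {C,G,S}.
B↔K: latent back-door arc(s) into B.
size 0: {}; under {} B still reaches {C,K,S} ∋ K.
size 1: {C}, {G}, {S}; under {C} B still reaches {K,S} ∋ K.
size 2: {C,G}, {C,S}, {G,S}; under {C,G} B still reaches {K,S} ∋ K.
B↔K cannot be blocked by any observed set — no back-door set.

B→K: no observed back-door set.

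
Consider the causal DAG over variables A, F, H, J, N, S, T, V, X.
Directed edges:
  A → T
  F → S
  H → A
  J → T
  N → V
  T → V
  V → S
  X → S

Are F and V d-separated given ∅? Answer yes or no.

Yes — F ⊥ V | ∅.

Bayes-Ball from F | ∅ reaches {S}.
V ∉ reach(F|∅) ⇒ F ⊥ V | ∅.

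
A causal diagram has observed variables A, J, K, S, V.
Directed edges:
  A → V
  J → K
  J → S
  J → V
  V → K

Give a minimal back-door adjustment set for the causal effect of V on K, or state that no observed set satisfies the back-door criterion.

desc(V)\{V}={K}; candidates ⊆ {A,J,S}.
size 0: {}; under {} V still reaches {A,J,K,S} ∋ K.
{J}: V⊥K given {J} in G with V→· removed — back-door holds.

V→K: minimal back-door set {J}.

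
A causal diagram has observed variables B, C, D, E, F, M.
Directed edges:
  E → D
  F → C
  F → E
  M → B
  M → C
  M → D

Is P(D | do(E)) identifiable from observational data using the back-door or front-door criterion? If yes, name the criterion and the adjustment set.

desc(E)\{E}={D}; candidates ⊆ {B,C,F,M}.
∅: E⊥D given ∅ in G with E→· removed — back-door holds.
P(D|do(E)) = P(D|E) — no adjustment needed.

P(D|do(E)): backdoor, adjust for ∅.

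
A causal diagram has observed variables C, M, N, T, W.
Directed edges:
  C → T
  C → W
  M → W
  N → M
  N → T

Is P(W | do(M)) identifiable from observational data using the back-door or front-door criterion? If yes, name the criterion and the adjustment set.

desc(M)\{M}={W}; candidates ⊆ {C,N,T}.
∅: M⊥W given ∅ in G with M→· removed — back-door holds.
P(W|do(M)) = P(W|M) — no adjustment needed.

P(W|do(M)): backdoor, adjust for ∅.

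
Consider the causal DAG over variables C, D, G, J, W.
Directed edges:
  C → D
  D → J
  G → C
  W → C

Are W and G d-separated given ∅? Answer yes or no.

Bayes-Ball from W | ∅ reaches {C,D,J}.
G ∉ reach(W|∅) ⇒ W ⊥ G | ∅.

Yes — W ⊥ G | ∅.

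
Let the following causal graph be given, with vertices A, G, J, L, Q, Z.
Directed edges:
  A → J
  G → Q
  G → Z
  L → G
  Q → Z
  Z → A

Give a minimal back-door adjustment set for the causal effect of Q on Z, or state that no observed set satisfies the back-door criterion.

desc(Q)\{Q}={A,J,Z}; candidates ⊆ {G,L}.
size 0: {}; under {} Q still reaches {A,G,J,L,Z} ∋ Z.
{G}: Q⊥Z given {G} in G with Q→· removed — back-door holds.

Q→Z: minimal back-door set {G}.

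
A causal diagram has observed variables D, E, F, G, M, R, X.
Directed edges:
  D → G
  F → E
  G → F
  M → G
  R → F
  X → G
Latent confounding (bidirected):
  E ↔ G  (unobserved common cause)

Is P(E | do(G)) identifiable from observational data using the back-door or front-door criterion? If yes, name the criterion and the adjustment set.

desc(G)\{G}={E,F}; candidates ⊆ {D,M,R,X}.
G↔E: latent back-door arc(s) into G.
size 0: {}; under {} G still reaches {D,E,M,X} ∋ E.
size 1: {D}, {M}, {R} …(+1); under {D} G still reaches {E,M,X} ∋ E.
size 2: {D,M}, {D,R}, {D,X} …(+3); under {D,M} G still reaches {E,X} ∋ E.
G↔E cannot be blocked by any observed set — no back-door set.
{F}: (i) intercepts every directed G→E path; (ii) no back-door G→{F}; (iii) {G} blocks every back-door {F}→E. Front-door holds.
P(E|do(G)) = Σ_{F} P(F|G) Σ_{G'} P(E|F,G')P(G').

P(E|do(G)): frontdoor, adjust for {F}.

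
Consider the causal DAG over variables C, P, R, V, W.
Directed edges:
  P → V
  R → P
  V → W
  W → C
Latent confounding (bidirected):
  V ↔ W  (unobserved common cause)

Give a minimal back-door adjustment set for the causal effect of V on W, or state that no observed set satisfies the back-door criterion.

V→W: no observed back-door set.

desc(V)\{V}={C,W}; candidates ⊆ {P,R}.
V↔W: latent back-door arc(s) into V.
size 0: {}; under {} V still reaches {C,P,R,W} ∋ W.
size 1: {P}, {R}; under {P} V still reaches {C,W} ∋ W.
size 2: {P,R}; under {P,R} V still reaches {C,W} ∋ W.
V↔W cannot be blocked by any observed set — no back-door set.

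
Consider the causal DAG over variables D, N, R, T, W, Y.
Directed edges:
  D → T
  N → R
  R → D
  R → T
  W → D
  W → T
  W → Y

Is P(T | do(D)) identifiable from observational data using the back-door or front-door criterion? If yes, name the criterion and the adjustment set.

desc(D)\{D}={T}; candidates ⊆ {N,R,W,Y}.
size 0: {}; under {} D still reaches {N,R,T,W,Y} ∋ T.
size 1: {N}, {R}, {W} …(+1); under {N} D still reaches {R,T,W,Y} ∋ T.
{R,W}: D⊥T given {R,W} in G with D→· removed — back-door holds.
P(T|do(D)) = Σ_{R,W} P(T|D,R,W)·P(R,W).

P(T|do(D)): backdoor, adjust for {R, W}.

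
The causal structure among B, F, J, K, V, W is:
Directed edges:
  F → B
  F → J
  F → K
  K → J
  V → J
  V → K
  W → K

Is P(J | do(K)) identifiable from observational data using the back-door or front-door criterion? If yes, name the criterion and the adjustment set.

P(J|do(K)): backdoor, adjust for {F, V}.

desc(K)\{K}={J}; candidates ⊆ {B,F,V,W}.
size 0: {}; under {} K still reaches {B,F,J,V,W} ∋ J.
size 1: {B}, {F}, {V} …(+1); under {B} K still reaches {F,J,V,W} ∋ J.
{F,V}: K⊥J given {F,V} in G with K→· removed — back-door holds.
P(J|do(K)) = Σ_{F,V} P(J|K,F,V)·P(F,V).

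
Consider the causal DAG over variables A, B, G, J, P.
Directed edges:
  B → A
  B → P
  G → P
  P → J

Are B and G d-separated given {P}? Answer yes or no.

No — B and G are d-connected given {P}.

Bayes-Ball from B | {P} reaches {A,G}.
G ∈ reach(B|{P}) ⇒ B ⊥̸ G | {P}.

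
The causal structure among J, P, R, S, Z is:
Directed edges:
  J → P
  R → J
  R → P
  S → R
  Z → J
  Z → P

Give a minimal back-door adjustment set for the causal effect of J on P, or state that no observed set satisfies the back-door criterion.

desc(J)\{J}={P}; candidates ⊆ {R,S,Z}.
size 0: {}; under {} J still reaches {P,R,S,Z} ∋ P.
size 1: {R}, {S}, {Z}; under {R} J still reaches {P,Z} ∋ P.
{R,Z}: J⊥P given {R,Z} in G with J→· removed — back-door holds.

J→P: minimal back-door set {R, Z}.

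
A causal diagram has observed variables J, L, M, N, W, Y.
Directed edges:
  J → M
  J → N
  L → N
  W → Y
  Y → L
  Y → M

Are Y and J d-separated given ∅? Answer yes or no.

Bayes-Ball from Y | ∅ reaches {L,M,N,W}.
J ∉ reach(Y|∅) ⇒ Y ⊥ J | ∅.

Yes — Y ⊥ J | ∅.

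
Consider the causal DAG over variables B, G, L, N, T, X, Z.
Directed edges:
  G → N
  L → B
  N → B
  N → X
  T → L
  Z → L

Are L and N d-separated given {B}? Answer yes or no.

Bayes-Ball from L | {B} reaches {G,N,T,X,Z}.
N ∈ reach(L|{B}) ⇒ L ⊥̸ N | {B}.

No — L and N are d-connected given {B}.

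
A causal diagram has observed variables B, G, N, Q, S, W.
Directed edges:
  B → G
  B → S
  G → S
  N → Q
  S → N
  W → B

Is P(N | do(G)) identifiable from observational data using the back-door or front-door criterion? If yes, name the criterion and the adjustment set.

P(N|do(G)): backdoor, adjust for {B}.

desc(G)\{G}={N,Q,S}; candidates ⊆ {B,W}.
size 0: {}; under {} G still reaches {B,N,Q,S,W} ∋ N.
{B}: G⊥N given {B} in G with G→· removed — back-door holds.
P(N|do(G)) = Σ_{B} P(N|G,B)·P(B).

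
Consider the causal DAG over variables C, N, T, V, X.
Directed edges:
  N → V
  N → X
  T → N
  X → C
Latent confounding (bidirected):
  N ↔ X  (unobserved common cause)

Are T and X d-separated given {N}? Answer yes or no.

Bayes-Ball from T | {N} reaches {C,X}.
X ∈ reach(T|{N}) ⇒ T ⊥̸ X | {N}.

No — T and X are d-connected given {N}.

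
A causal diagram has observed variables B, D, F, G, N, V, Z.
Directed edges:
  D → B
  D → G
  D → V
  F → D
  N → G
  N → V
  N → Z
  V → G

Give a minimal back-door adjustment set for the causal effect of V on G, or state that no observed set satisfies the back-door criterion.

desc(V)\{V}={G}; candidates ⊆ {B,D,F,N,Z}.
size 0: {}; under {} V still reaches {B,D,F,G,N,Z} ∋ G.
size 1: {B}, {D}, {F} …(+2); under {B} V still reaches {D,F,G,N,Z} ∋ G.
{D,N}: V⊥G given {D,N} in G with V→· removed — back-door holds.

V→G: minimal back-door set {D, N}.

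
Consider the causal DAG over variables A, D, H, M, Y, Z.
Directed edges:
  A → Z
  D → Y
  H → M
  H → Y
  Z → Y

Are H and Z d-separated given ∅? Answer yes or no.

Bayes-Ball from H | ∅ reaches {M,Y}.
Z ∉ reach(H|∅) ⇒ H ⊥ Z | ∅.

Yes — H ⊥ Z | ∅.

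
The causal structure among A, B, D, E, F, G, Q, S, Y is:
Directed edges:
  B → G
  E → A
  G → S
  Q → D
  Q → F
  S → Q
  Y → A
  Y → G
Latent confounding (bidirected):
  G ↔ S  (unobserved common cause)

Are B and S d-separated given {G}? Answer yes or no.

Bayes-Ball from B | {G} reaches {A,D,F,Q,S,Y}.
S ∈ reach(B|{G}) ⇒ B ⊥̸ S | {G}.

No — B and S are d-connected given {G}.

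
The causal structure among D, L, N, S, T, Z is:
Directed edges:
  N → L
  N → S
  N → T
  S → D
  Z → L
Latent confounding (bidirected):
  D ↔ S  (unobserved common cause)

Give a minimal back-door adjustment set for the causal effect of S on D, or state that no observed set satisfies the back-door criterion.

S→D: no observed back-door set.

desc(S)\{S}={D}; candidates ⊆ {L,N,T,Z}.
S↔D: latent back-door arc(s) into S.
size 0: {}; under {} S still reaches {D,L,N,T} ∋ D.
size 1: {L}, {N}, {T} …(+1); under {L} S still reaches {D,N,T,Z} ∋ D.
size 2: {L,N}, {L,T}, {L,Z} …(+3); under {L,N} S still reaches {D} ∋ D.
S↔D cannot be blocked by any observed set — no back-door set.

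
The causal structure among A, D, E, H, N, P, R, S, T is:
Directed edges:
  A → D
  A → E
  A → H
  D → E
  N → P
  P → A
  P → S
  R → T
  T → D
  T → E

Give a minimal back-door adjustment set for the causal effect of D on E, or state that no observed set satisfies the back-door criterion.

desc(D)\{D}={E}; candidates ⊆ {A,H,N,P,R,S,T}.
size 0: {}; under {} D still reaches {A,E,H,N,P,R,S,T} ∋ E.
size 1: {A}, {H}, {N} …(+4); under {A} D still reaches {E,R,T} ∋ E.
{A,T}: D⊥E given {A,T} in G with D→· removed — back-door holds.

D→E: minimal back-door set {A, T}.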